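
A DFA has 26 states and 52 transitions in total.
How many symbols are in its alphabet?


Each state has exactly one transition per symbol.
|alphabet| = transitions / states = 52 / 26 = 2

2


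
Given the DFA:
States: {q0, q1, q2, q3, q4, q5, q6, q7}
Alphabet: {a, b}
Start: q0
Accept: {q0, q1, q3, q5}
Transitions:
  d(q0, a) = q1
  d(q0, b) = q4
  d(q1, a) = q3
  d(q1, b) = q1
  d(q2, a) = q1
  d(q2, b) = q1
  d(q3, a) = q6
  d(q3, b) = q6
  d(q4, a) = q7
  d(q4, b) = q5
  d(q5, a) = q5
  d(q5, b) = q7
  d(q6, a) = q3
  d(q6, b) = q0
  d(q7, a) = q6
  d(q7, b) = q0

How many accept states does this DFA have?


Accept states listed: {q0, q1, q3, q5}
Counting: q0(1) q1(2) q3(3) q5(4)

4


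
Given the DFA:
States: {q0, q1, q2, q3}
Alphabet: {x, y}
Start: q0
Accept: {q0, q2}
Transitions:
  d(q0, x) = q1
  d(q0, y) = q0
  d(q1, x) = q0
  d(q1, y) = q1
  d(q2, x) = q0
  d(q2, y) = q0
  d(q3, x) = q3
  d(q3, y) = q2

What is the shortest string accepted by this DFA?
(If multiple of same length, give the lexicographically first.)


BFS by string length (lex-first path to each state shown):
  len 0: q0<-""
Found accept state at length 0.

"" (empty string)


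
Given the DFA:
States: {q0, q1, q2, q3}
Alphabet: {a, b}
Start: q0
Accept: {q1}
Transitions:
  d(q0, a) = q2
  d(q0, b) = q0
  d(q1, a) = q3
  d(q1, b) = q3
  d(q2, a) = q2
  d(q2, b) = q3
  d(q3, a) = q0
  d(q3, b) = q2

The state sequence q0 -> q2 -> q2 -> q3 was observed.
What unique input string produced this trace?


Trace back each transition to find the symbol:
  q0 --[a]--> q2
  q2 --[a]--> q2
  q2 --[b]--> q3

"aab"


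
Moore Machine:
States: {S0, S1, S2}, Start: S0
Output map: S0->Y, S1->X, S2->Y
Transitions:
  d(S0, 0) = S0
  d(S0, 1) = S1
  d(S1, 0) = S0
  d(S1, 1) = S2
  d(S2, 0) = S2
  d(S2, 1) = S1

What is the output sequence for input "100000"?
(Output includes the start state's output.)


Start: S0 (output Y)
  --1--> S1 (output X)
  --0--> S0 (output Y)
  --0--> S0 (output Y)
  --0--> S0 (output Y)
  --0--> S0 (output Y)
  --0--> S0 (output Y)

"YXYYYYY"


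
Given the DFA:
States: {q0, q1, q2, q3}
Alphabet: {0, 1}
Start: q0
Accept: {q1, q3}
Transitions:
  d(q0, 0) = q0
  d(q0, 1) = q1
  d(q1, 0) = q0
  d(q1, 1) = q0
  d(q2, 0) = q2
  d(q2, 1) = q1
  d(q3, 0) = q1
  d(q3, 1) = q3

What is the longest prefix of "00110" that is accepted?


Run the DFA, marking each prefix where the state is accepting:
  "" -> q0 [reject]
  "0" -> q0 [reject]
  "00" -> q0 [reject]
  "001" -> q1 [accept]
  "0011" -> q0 [reject]
  "00110" -> q0 [reject]

"001"


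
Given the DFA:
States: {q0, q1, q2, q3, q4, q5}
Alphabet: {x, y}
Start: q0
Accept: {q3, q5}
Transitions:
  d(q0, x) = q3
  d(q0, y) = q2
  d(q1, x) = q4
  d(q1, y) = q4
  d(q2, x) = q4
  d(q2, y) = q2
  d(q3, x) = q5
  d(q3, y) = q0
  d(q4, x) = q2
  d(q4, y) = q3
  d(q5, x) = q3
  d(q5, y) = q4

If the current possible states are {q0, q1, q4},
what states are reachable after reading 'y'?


Apply transition on 'y' from each current state:
  d(q0, y) = q2
  d(q1, y) = q4
  d(q4, y) = q3

{q2, q3, q4}


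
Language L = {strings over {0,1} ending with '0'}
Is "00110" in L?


last symbol = '0'

Yes, "00110" is in L


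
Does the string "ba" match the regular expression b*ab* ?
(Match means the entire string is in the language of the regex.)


|string| = 2; first = 'b'; last = 'a'

Yes, "ba" matches b*ab*


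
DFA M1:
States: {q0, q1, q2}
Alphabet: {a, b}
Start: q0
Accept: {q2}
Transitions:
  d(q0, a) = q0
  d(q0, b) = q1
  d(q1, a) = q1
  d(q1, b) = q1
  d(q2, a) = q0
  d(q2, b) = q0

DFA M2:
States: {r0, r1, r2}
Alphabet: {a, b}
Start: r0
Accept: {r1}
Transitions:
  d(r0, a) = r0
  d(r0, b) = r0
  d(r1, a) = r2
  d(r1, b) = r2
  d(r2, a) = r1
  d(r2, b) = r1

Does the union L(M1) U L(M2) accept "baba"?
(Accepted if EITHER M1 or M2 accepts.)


M1: final=q1 accepted=False
M2: final=r0 accepted=False

No, union rejects (neither accepts)


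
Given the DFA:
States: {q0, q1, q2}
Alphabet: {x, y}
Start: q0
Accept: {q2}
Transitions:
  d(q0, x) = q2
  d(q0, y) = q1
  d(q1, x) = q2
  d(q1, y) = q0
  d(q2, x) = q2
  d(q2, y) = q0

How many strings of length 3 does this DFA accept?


Enumerating all length-3 strings:
  "xxx" -> q2 [accept]
  "xxy" -> q0 [reject]
  "xyx" -> q2 [accept]
  "xyy" -> q1 [reject]
  "yxx" -> q2 [accept]
  "yxy" -> q0 [reject]
  "yyx" -> q2 [accept]
  "yyy" -> q1 [reject]

4 out of 8


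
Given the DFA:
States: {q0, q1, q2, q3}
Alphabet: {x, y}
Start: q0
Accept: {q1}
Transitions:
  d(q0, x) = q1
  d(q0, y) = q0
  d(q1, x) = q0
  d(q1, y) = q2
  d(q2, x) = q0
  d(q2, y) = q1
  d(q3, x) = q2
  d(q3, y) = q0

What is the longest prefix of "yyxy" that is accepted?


Run the DFA, marking each prefix where the state is accepting:
  "" -> q0 [reject]
  "y" -> q0 [reject]
  "yy" -> q0 [reject]
  "yyx" -> q1 [accept]
  "yyxy" -> q2 [reject]

"yyx"


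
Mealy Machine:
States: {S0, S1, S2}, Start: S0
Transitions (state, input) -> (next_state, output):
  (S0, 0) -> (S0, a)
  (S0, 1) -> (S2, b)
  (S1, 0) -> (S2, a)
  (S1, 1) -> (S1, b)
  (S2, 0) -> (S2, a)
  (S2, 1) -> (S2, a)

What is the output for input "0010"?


Step-by-step:
  (S0, 0) -> (S0, a)
  (S0, 0) -> (S0, a)
  (S0, 1) -> (S2, b)
  (S2, 0) -> (S2, a)

"aaba"


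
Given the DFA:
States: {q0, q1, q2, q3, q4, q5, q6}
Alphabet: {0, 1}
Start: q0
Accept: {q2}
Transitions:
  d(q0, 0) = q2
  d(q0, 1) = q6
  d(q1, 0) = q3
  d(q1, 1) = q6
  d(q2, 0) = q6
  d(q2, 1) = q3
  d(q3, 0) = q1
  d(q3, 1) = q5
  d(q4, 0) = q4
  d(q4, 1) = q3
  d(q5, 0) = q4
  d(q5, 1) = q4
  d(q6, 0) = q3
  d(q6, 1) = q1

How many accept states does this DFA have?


Accept states listed: {q2}
Counting: q2(1)

1


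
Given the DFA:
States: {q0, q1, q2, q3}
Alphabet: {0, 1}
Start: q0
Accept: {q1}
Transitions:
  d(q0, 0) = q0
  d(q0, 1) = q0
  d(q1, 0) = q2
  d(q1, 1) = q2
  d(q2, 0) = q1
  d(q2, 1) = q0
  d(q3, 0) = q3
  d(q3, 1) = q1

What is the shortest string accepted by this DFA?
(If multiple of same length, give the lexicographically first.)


BFS by string length (lex-first path to each state shown):
  len 0: q0<-""
  len 1: q0<-"0"
  len 2: q0<-"00"
  len 3: q0<-"000"
  len 4: q0<-"0000"
  len 5: q0<-"00000"
  len 6: q0<-"000000"
  len 7: q0<-"0000000"
  len 8: q0<-"00000000"

No string accepted (empty language)


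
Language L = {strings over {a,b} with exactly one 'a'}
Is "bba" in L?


count('a') = 1

Yes, "bba" is in L


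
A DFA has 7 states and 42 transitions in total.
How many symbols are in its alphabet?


Each state has exactly one transition per symbol.
|alphabet| = transitions / states = 42 / 7 = 6

6


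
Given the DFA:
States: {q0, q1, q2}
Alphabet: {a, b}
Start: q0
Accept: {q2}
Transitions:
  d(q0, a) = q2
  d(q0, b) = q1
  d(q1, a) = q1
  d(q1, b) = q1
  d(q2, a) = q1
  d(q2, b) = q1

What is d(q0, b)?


Looking up transition d(q0, b)

q1


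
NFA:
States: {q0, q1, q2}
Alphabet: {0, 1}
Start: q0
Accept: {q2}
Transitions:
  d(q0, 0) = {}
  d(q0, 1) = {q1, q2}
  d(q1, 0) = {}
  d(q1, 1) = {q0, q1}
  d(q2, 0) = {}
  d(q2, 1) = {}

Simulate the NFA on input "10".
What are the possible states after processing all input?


Start: {q0}
  --1--> {q1, q2}
  --0--> {}

{} (empty set, no valid transitions)


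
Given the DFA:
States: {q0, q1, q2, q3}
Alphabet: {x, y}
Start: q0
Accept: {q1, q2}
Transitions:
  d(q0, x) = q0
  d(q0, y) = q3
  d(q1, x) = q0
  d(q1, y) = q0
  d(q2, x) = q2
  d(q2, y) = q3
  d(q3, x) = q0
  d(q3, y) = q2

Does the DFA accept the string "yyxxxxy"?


Trace: q0 -> q3 -> q2 -> q2 -> q2 -> q2 -> q2 -> q3
Final state: q3
Accept states: {q1, q2}

No, rejected (final state q3 is not an accept state)


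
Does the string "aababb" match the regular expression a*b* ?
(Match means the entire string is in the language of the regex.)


|string| = 6; first = 'a'; last = 'b'

No, "aababb" does not match a*b*


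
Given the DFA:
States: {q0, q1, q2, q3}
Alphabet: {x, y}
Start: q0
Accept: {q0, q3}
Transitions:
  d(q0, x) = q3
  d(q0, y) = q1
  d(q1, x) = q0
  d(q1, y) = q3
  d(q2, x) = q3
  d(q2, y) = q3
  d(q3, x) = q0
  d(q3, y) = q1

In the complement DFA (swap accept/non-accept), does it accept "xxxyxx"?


Trace: q0 -> q3 -> q0 -> q3 -> q1 -> q0 -> q3
Final: q3
Original accept: {q0, q3}
Complement: q3 is in original accept

No, complement rejects (original accepts)


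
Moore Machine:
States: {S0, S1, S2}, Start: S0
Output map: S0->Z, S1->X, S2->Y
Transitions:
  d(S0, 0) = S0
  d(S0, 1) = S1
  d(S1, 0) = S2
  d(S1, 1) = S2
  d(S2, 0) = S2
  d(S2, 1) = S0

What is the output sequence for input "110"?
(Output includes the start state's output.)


Start: S0 (output Z)
  --1--> S1 (output X)
  --1--> S2 (output Y)
  --0--> S2 (output Y)

"ZXYY"


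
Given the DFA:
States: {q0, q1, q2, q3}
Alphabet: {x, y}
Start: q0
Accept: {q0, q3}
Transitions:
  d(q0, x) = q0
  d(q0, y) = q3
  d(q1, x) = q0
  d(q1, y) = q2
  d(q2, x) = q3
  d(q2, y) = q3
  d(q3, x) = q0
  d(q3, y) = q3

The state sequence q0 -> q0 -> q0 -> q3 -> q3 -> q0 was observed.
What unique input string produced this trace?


Trace back each transition to find the symbol:
  q0 --[x]--> q0
  q0 --[x]--> q0
  q0 --[y]--> q3
  q3 --[y]--> q3
  q3 --[x]--> q0

"xxyyx"


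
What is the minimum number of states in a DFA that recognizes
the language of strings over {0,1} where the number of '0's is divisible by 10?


States track (count of '0') mod 10.
Need 10 states: one per remainder 0..9; accept = remainder 0.

10


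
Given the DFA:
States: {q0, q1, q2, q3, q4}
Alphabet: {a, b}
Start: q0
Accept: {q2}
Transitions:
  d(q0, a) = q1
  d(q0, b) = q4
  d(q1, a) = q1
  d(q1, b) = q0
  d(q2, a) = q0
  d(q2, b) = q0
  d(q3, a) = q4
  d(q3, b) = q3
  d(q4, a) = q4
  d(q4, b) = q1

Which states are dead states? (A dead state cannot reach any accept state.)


Forward reachability from each state:
  q0 -> reaches {q0, q1, q4}, no accept state (dead)
  q1 -> reaches {q0, q1, q4}, no accept state (dead)
  q2 -> reaches accept state q2 (live)
  q3 -> reaches {q0, q1, q3, q4}, no accept state (dead)
  q4 -> reaches {q0, q1, q4}, no accept state (dead)

{q0, q1, q3, q4}


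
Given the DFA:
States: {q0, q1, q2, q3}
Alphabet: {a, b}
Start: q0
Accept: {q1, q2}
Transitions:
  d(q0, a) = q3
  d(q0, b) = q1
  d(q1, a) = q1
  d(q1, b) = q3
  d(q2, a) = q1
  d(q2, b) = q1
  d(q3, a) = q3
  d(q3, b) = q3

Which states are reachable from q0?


BFS from q0:
  layer 0: {q0}
  layer 1: {q1, q3}

{q0, q1, q3}


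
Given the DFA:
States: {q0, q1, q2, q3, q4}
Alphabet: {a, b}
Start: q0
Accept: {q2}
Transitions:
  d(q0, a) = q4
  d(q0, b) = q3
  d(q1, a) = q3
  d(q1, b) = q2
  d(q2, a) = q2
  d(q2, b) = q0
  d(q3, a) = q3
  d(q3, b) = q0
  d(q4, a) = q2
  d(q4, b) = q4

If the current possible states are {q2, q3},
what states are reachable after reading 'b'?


Apply transition on 'b' from each current state:
  d(q2, b) = q0
  d(q3, b) = q0

{q0}


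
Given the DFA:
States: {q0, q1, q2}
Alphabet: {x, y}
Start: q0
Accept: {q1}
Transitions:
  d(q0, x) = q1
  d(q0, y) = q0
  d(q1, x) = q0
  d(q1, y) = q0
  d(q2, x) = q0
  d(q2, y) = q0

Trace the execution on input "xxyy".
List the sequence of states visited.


Input: xxyy
d(q0, x) = q1
d(q1, x) = q0
d(q0, y) = q0
d(q0, y) = q0


q0 -> q1 -> q0 -> q0 -> q0


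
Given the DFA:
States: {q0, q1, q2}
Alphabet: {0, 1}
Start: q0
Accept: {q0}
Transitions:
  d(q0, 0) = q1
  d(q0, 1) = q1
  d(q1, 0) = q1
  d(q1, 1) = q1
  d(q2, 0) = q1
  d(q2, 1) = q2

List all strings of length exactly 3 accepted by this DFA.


All strings of length 3: 8 total
Accepted: 0

None


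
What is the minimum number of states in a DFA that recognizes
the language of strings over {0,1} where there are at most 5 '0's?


States: count = 0, 1, ..., 5 (all accepting; 6 states), plus a dead state for count > 5.
Total: 6 + 1 = 7.

7


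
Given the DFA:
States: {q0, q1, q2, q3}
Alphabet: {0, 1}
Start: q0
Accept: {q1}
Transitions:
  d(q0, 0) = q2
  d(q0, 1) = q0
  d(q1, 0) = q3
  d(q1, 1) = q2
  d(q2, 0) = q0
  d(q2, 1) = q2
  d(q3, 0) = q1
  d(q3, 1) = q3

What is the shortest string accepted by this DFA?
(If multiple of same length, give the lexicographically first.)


BFS by string length (lex-first path to each state shown):
  len 0: q0<-""
  len 1: q0<-"1", q2<-"0"
  len 2: q0<-"00", q2<-"01"
  len 3: q0<-"001", q2<-"000"
  len 4: q0<-"0000", q2<-"0001"
  len 5: q0<-"00001", q2<-"00000"
  len 6: q0<-"000000", q2<-"000001"
  len 7: q0<-"0000001", q2<-"0000000"
  len 8: q0<-"00000000", q2<-"00000001"

No string accepted (empty language)


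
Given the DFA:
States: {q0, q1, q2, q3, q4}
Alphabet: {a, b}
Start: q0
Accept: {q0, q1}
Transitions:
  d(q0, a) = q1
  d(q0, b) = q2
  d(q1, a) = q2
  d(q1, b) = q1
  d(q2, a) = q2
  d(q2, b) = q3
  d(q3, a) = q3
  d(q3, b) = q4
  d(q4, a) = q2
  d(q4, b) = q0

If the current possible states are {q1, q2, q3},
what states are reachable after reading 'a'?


Apply transition on 'a' from each current state:
  d(q1, a) = q2
  d(q2, a) = q2
  d(q3, a) = q3

{q2, q3}


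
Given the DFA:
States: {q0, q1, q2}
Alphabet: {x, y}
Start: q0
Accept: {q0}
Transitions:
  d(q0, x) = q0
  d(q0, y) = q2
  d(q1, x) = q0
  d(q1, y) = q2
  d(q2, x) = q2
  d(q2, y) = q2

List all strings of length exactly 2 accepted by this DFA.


All strings of length 2: 4 total
Accepted: 1

"xx"


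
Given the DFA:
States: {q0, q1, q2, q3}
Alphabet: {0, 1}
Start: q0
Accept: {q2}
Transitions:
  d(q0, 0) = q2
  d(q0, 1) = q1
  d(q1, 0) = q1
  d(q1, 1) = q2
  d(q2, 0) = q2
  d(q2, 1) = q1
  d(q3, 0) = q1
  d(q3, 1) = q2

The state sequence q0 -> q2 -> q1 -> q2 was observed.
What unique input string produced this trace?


Trace back each transition to find the symbol:
  q0 --[0]--> q2
  q2 --[1]--> q1
  q1 --[1]--> q2

"011"


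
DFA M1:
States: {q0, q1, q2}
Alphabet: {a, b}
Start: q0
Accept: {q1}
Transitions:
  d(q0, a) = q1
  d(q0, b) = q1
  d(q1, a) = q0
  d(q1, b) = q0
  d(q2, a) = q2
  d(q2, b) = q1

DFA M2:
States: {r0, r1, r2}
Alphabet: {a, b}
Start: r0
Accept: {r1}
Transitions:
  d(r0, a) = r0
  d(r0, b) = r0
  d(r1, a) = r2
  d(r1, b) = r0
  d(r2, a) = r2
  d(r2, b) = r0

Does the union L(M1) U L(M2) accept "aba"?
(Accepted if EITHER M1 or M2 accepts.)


M1: final=q1 accepted=True
M2: final=r0 accepted=False

Yes, union accepts


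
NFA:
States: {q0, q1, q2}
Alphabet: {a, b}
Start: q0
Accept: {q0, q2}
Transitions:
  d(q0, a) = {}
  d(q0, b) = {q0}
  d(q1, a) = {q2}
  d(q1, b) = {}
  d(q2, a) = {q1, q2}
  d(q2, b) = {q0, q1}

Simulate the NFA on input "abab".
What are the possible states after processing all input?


Start: {q0}
  --a--> {}
  --b--> {}
  --a--> {}
  --b--> {}

{} (empty set, no valid transitions)


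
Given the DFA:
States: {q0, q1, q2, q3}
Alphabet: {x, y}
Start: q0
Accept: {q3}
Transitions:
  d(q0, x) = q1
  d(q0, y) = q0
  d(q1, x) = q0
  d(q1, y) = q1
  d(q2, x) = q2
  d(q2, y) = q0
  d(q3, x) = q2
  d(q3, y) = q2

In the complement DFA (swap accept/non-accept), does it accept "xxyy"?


Trace: q0 -> q1 -> q0 -> q0 -> q0
Final: q0
Original accept: {q3}
Complement: q0 is not in original accept

Yes, complement accepts (original rejects)


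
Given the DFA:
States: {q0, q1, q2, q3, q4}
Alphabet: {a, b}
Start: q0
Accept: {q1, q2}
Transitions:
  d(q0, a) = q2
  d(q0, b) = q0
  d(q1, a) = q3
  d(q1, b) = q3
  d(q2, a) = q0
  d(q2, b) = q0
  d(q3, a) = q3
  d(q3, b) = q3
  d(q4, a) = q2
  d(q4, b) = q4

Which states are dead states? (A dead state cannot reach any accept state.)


Forward reachability from each state:
  q0 -> reaches accept state q2 (live)
  q1 -> reaches accept state q1 (live)
  q2 -> reaches accept state q2 (live)
  q3 -> reaches {q3}, no accept state (dead)
  q4 -> reaches accept state q2 (live)

{q3}


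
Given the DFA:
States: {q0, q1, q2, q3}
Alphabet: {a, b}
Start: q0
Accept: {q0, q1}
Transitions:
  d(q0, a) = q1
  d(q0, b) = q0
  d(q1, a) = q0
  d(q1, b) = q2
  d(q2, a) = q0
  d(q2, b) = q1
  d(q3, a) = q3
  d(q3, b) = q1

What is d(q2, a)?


Looking up transition d(q2, a)

q0


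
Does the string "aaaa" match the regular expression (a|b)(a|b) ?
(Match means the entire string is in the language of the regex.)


|string| = 4; first = 'a'; last = 'a'

No, "aaaa" does not match (a|b)(a|b)


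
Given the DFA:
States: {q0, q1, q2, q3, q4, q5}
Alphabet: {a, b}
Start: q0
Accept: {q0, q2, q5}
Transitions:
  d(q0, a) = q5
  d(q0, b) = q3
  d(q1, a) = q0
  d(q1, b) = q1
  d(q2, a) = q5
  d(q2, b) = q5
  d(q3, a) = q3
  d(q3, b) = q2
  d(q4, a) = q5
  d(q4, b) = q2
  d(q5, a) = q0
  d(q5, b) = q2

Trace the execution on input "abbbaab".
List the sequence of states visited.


Input: abbbaab
d(q0, a) = q5
d(q5, b) = q2
d(q2, b) = q5
d(q5, b) = q2
d(q2, a) = q5
d(q5, a) = q0
d(q0, b) = q3


q0 -> q5 -> q2 -> q5 -> q2 -> q5 -> q0 -> q3


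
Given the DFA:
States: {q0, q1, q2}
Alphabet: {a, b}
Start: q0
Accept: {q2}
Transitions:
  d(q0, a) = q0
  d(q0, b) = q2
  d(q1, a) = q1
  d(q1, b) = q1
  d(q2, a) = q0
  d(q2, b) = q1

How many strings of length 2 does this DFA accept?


Enumerating all length-2 strings:
  "aa" -> q0 [reject]
  "ab" -> q2 [accept]
  "ba" -> q0 [reject]
  "bb" -> q1 [reject]

1 out of 4


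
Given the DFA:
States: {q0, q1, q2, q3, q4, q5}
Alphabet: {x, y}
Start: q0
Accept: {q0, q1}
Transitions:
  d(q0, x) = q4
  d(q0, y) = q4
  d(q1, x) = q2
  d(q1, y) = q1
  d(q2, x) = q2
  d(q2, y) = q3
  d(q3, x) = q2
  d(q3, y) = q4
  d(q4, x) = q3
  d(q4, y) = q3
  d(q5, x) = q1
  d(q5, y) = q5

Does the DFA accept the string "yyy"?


Trace: q0 -> q4 -> q3 -> q4
Final state: q4
Accept states: {q0, q1}

No, rejected (final state q4 is not an accept state)


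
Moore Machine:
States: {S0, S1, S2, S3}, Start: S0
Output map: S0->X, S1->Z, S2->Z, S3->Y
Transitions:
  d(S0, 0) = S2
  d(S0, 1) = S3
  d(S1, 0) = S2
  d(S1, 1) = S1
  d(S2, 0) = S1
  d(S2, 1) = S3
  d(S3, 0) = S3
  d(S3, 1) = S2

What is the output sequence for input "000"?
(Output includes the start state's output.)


Start: S0 (output X)
  --0--> S2 (output Z)
  --0--> S1 (output Z)
  --0--> S2 (output Z)

"XZZZ"


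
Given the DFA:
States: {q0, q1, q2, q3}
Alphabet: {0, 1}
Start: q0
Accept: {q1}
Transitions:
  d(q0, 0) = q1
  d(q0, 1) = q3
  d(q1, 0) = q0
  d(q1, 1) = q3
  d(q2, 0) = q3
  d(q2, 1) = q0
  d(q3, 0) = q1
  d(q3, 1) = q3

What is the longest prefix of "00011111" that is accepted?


Run the DFA, marking each prefix where the state is accepting:
  "" -> q0 [reject]
  "0" -> q1 [accept]
  "00" -> q0 [reject]
  "000" -> q1 [accept]
  "0001" -> q3 [reject]
  "00011" -> q3 [reject]
  "000111" -> q3 [reject]
  "0001111" -> q3 [reject]
  "00011111" -> q3 [reject]

"000"


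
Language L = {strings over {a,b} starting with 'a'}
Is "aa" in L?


first symbol = 'a'

Yes, "aa" is in L


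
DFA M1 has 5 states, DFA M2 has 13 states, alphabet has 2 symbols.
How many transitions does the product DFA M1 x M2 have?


Product DFA has 5 * 13 = 65 states.
Each has 2 transitions: 65 * 2 = 130

130


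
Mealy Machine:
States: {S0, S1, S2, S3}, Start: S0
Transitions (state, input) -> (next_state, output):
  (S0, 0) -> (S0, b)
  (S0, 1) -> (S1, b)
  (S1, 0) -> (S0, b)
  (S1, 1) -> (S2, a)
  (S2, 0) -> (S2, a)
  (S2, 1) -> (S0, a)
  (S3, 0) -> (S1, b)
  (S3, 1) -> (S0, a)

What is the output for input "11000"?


Step-by-step:
  (S0, 1) -> (S1, b)
  (S1, 1) -> (S2, a)
  (S2, 0) -> (S2, a)
  (S2, 0) -> (S2, a)
  (S2, 0) -> (S2, a)

"baaaa"


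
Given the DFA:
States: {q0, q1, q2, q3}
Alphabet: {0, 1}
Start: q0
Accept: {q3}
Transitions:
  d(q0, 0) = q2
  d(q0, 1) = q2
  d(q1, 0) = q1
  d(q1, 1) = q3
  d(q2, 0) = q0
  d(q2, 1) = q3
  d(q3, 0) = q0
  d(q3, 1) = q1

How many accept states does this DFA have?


Accept states listed: {q3}
Counting: q3(1)

1


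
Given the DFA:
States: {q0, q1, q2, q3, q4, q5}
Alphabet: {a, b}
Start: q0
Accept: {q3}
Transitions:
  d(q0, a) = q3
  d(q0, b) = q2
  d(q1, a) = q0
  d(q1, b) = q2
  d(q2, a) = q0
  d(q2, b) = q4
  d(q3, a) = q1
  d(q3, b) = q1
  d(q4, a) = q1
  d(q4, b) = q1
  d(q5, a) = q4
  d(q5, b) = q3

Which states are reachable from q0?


BFS from q0:
  layer 0: {q0}
  layer 1: {q2, q3}
  layer 2: {q1, q4}

{q0, q1, q2, q3, q4}


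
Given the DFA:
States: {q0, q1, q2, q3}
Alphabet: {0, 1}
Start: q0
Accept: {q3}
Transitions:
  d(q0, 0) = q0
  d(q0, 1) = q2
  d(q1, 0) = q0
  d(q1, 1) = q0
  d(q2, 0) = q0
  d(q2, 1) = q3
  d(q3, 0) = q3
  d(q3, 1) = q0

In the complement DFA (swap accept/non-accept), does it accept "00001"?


Trace: q0 -> q0 -> q0 -> q0 -> q0 -> q2
Final: q2
Original accept: {q3}
Complement: q2 is not in original accept

Yes, complement accepts (original rejects)


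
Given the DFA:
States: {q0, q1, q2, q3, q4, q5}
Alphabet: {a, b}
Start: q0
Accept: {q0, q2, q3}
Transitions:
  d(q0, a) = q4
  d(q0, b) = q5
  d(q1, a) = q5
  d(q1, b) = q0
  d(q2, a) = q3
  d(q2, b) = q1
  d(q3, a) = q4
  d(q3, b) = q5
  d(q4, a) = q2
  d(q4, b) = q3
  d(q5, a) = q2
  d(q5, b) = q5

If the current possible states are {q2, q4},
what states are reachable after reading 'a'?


Apply transition on 'a' from each current state:
  d(q2, a) = q3
  d(q4, a) = q2

{q2, q3}


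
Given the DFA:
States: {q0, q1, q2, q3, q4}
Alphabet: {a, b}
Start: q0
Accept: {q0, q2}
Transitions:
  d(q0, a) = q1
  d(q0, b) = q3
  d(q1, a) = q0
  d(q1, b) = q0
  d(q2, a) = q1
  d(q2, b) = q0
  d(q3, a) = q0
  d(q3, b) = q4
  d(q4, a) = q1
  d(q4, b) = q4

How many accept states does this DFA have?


Accept states listed: {q0, q2}
Counting: q0(1) q2(2)

2


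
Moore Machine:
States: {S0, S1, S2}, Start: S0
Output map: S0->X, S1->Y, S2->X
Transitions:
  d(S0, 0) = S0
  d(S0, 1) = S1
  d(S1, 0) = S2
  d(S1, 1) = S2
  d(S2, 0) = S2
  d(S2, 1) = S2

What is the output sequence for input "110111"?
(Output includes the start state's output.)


Start: S0 (output X)
  --1--> S1 (output Y)
  --1--> S2 (output X)
  --0--> S2 (output X)
  --1--> S2 (output X)
  --1--> S2 (output X)
  --1--> S2 (output X)

"XYXXXXX"


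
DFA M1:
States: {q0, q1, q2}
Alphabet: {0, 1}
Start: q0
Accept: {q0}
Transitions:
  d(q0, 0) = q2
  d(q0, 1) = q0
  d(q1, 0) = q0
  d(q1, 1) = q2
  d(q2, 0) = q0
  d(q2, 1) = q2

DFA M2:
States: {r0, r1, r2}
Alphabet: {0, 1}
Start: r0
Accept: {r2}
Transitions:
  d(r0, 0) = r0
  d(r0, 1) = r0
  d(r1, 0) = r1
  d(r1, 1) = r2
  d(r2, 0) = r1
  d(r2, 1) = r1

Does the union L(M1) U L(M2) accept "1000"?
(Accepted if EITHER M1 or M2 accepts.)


M1: final=q2 accepted=False
M2: final=r0 accepted=False

No, union rejects (neither accepts)


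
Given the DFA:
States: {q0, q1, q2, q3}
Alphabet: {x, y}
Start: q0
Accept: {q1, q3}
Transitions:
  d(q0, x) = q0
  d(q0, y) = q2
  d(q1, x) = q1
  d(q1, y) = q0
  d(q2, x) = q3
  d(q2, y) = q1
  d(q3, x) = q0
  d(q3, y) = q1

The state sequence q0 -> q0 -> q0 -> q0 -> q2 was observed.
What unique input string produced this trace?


Trace back each transition to find the symbol:
  q0 --[x]--> q0
  q0 --[x]--> q0
  q0 --[x]--> q0
  q0 --[y]--> q2

"xxxy"


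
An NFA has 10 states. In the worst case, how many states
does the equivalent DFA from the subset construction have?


Subset construction: one DFA state per subset of NFA states.
2^10 = 1024

1024


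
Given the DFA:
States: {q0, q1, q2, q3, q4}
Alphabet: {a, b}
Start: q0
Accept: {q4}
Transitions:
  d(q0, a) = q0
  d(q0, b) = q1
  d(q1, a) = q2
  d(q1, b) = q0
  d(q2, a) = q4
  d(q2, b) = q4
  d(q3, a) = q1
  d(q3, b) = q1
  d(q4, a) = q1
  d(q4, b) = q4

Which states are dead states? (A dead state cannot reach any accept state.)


Forward reachability from each state:
  q0 -> reaches accept state q4 (live)
  q1 -> reaches accept state q4 (live)
  q2 -> reaches accept state q4 (live)
  q3 -> reaches accept state q4 (live)
  q4 -> reaches accept state q4 (live)

None (all states can reach an accept state)


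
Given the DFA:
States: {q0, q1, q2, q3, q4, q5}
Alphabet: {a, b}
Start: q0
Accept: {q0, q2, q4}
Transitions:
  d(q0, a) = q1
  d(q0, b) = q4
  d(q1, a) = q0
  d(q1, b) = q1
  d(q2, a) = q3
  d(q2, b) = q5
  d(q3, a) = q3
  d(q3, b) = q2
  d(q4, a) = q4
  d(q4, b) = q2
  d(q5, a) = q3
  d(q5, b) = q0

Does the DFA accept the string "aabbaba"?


Trace: q0 -> q1 -> q0 -> q4 -> q2 -> q3 -> q2 -> q3
Final state: q3
Accept states: {q0, q2, q4}

No, rejected (final state q3 is not an accept state)


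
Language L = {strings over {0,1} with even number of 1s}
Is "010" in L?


count('1') = 1; 1 mod 2 = 1

No, "010" is not in L


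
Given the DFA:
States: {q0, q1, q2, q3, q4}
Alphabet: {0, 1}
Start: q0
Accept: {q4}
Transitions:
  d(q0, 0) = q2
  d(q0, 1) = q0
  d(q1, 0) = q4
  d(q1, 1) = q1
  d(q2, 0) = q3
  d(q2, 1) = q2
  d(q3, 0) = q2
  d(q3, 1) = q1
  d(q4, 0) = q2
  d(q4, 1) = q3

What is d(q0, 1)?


Looking up transition d(q0, 1)

q0


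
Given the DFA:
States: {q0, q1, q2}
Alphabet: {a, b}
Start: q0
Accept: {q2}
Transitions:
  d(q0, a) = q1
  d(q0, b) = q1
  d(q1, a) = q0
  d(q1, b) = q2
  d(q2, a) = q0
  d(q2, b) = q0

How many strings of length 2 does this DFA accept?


Enumerating all length-2 strings:
  "aa" -> q0 [reject]
  "ab" -> q2 [accept]
  "ba" -> q0 [reject]
  "bb" -> q2 [accept]

2 out of 4


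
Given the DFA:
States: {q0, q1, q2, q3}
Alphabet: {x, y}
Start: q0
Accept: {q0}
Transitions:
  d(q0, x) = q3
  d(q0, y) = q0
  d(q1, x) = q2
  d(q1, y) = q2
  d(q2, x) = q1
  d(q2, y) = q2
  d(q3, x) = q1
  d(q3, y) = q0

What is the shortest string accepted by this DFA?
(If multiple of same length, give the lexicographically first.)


BFS by string length (lex-first path to each state shown):
  len 0: q0<-""
Found accept state at length 0.

"" (empty string)


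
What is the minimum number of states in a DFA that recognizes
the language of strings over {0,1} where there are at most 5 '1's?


States: count = 0, 1, ..., 5 (all accepting; 6 states), plus a dead state for count > 5.
Total: 6 + 1 = 7.

7


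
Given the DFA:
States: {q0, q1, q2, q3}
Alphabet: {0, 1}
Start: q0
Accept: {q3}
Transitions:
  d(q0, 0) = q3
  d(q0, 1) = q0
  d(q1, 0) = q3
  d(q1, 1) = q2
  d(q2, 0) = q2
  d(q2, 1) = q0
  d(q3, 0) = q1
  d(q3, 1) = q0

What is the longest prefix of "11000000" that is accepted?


Run the DFA, marking each prefix where the state is accepting:
  "" -> q0 [reject]
  "1" -> q0 [reject]
  "11" -> q0 [reject]
  "110" -> q3 [accept]
  "1100" -> q1 [reject]
  "11000" -> q3 [accept]
  "110000" -> q1 [reject]
  "1100000" -> q3 [accept]
  "11000000" -> q1 [reject]

"1100000"


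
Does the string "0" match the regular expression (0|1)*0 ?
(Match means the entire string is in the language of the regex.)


|string| = 1; first = '0'; last = '0'

Yes, "0" matches (0|1)*0


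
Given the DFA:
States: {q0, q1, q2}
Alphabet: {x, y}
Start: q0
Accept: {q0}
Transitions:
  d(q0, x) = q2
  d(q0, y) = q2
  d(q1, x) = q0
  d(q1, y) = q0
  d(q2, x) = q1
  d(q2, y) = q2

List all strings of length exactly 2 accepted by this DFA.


All strings of length 2: 4 total
Accepted: 0

None


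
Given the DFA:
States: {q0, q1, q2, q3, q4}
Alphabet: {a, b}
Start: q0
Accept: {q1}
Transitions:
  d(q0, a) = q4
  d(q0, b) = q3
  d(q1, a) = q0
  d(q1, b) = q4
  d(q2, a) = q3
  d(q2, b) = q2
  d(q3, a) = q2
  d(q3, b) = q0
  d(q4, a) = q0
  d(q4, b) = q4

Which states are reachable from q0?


BFS from q0:
  layer 0: {q0}
  layer 1: {q3, q4}
  layer 2: {q2}

{q0, q2, q3, q4}


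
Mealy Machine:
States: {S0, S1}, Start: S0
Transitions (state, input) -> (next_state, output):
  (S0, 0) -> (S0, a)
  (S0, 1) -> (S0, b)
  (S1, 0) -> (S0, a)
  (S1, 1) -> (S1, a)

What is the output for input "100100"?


Step-by-step:
  (S0, 1) -> (S0, b)
  (S0, 0) -> (S0, a)
  (S0, 0) -> (S0, a)
  (S0, 1) -> (S0, b)
  (S0, 0) -> (S0, a)
  (S0, 0) -> (S0, a)

"baabaa"


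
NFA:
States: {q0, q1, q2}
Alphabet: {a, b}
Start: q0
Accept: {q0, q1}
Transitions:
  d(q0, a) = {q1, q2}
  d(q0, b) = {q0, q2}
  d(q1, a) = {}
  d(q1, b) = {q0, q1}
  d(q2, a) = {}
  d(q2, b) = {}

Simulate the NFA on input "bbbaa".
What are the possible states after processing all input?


Start: {q0}
  --b--> {q0, q2}
  --b--> {q0, q2}
  --b--> {q0, q2}
  --a--> {q1, q2}
  --a--> {}

{} (empty set, no valid transitions)


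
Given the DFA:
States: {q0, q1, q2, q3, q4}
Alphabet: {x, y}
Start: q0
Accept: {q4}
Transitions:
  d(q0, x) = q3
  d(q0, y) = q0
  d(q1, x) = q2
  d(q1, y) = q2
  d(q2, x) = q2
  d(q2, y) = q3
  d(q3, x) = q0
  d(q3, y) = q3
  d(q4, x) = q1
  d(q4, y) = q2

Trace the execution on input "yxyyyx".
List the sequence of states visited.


Input: yxyyyx
d(q0, y) = q0
d(q0, x) = q3
d(q3, y) = q3
d(q3, y) = q3
d(q3, y) = q3
d(q3, x) = q0


q0 -> q0 -> q3 -> q3 -> q3 -> q3 -> q0


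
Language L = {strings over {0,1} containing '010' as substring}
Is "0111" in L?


'010' does not occur

No, "0111" is not in L


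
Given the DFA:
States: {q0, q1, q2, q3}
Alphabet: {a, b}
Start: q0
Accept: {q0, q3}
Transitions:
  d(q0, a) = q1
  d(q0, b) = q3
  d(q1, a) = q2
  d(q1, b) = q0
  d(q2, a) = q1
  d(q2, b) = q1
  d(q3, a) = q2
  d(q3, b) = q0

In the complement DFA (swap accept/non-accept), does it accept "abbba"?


Trace: q0 -> q1 -> q0 -> q3 -> q0 -> q1
Final: q1
Original accept: {q0, q3}
Complement: q1 is not in original accept

Yes, complement accepts (original rejects)


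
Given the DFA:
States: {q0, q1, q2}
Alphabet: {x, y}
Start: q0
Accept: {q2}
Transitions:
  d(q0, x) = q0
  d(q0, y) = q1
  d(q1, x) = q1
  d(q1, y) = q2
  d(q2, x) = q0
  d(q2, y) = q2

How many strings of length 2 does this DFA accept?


Enumerating all length-2 strings:
  "xx" -> q0 [reject]
  "xy" -> q1 [reject]
  "yx" -> q1 [reject]
  "yy" -> q2 [accept]

1 out of 4


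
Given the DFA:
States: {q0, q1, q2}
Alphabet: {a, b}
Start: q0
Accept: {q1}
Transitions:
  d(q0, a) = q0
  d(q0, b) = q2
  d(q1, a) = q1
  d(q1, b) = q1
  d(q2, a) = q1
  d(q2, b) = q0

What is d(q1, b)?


Looking up transition d(q1, b)

q1


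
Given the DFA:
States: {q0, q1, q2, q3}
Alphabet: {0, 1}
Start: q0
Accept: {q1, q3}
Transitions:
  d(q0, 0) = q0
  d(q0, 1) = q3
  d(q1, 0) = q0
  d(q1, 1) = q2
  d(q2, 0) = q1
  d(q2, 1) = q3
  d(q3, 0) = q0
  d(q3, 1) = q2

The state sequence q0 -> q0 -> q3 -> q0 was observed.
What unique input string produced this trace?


Trace back each transition to find the symbol:
  q0 --[0]--> q0
  q0 --[1]--> q3
  q3 --[0]--> q0

"010"


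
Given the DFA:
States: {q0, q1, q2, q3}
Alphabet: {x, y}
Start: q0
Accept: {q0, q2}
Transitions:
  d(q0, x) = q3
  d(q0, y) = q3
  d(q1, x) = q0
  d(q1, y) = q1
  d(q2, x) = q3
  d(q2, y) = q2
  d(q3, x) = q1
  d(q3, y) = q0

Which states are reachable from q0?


BFS from q0:
  layer 0: {q0}
  layer 1: {q3}
  layer 2: {q1}

{q0, q1, q3}


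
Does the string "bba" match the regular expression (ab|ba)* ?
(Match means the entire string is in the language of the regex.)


|string| = 3; first = 'b'; last = 'a'

No, "bba" does not match (ab|ba)*


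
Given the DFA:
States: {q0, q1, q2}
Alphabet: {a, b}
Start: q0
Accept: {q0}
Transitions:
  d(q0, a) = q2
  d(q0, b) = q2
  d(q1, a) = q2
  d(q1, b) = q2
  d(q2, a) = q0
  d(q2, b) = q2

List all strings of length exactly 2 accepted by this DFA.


All strings of length 2: 4 total
Accepted: 2

"aa", "ba"


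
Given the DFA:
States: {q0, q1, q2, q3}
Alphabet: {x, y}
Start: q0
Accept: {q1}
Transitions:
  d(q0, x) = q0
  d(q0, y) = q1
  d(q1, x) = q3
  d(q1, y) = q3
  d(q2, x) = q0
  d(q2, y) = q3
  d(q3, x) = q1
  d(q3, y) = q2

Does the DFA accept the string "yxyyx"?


Trace: q0 -> q1 -> q3 -> q2 -> q3 -> q1
Final state: q1
Accept states: {q1}

Yes, accepted (final state q1 is an accept state)


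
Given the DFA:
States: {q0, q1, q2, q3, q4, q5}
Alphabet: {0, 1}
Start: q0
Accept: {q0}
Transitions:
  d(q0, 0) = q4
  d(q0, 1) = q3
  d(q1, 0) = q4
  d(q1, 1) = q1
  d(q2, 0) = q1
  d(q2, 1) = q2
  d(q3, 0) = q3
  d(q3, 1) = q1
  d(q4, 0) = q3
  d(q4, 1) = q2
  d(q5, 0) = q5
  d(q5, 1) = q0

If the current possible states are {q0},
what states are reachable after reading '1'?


Apply transition on '1' from each current state:
  d(q0, 1) = q3

{q3}


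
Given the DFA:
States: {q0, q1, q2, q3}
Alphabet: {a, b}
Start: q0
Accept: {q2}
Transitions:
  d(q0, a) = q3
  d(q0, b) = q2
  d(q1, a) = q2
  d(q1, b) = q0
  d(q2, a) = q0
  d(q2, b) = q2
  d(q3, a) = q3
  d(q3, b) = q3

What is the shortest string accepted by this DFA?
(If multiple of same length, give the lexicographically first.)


BFS by string length (lex-first path to each state shown):
  len 0: q0<-""
  len 1: q2<-"b", q3<-"a"
Found accept state at length 1.

"b"


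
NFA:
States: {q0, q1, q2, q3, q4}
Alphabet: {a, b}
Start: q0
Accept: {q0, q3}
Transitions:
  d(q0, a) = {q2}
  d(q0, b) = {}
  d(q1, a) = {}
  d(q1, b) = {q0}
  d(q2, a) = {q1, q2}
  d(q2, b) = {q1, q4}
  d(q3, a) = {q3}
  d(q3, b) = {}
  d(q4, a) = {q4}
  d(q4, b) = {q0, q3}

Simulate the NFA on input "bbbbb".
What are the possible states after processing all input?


Start: {q0}
  --b--> {}
  --b--> {}
  --b--> {}
  --b--> {}
  --b--> {}

{} (empty set, no valid transitions)


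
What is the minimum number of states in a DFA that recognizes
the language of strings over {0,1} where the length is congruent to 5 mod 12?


States track (length) mod 12.
Need 12 states: one per remainder 0..11; accept = remainder 5.

12


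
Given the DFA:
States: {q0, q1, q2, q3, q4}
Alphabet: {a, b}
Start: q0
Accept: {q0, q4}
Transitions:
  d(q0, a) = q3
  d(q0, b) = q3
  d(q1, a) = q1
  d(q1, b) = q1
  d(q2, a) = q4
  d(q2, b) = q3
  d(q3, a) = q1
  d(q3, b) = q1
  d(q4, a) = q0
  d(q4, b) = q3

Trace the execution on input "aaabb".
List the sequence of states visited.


Input: aaabb
d(q0, a) = q3
d(q3, a) = q1
d(q1, a) = q1
d(q1, b) = q1
d(q1, b) = q1


q0 -> q3 -> q1 -> q1 -> q1 -> q1


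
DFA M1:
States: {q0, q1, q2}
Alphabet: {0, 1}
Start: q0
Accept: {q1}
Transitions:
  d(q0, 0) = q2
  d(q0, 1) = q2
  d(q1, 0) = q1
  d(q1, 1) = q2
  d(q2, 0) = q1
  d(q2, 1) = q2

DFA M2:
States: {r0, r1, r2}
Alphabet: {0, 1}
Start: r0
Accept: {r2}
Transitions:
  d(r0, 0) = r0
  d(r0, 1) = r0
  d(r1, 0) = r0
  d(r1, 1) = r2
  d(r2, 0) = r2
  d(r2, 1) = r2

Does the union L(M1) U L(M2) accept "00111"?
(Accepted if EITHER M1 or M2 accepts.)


M1: final=q2 accepted=False
M2: final=r0 accepted=False

No, union rejects (neither accepts)


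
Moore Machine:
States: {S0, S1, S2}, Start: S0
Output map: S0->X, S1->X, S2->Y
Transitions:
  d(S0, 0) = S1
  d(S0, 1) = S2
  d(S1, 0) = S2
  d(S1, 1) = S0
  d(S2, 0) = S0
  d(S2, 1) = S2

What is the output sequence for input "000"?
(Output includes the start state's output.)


Start: S0 (output X)
  --0--> S1 (output X)
  --0--> S2 (output Y)
  --0--> S0 (output X)

"XXYX"


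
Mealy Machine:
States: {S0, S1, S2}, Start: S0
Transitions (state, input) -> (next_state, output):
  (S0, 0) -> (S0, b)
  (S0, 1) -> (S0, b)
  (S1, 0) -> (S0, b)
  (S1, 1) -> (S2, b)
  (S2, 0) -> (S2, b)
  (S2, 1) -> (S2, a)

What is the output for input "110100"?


Step-by-step:
  (S0, 1) -> (S0, b)
  (S0, 1) -> (S0, b)
  (S0, 0) -> (S0, b)
  (S0, 1) -> (S0, b)
  (S0, 0) -> (S0, b)
  (S0, 0) -> (S0, b)

"bbbbbb"


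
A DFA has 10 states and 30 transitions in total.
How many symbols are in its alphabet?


Each state has exactly one transition per symbol.
|alphabet| = transitions / states = 30 / 10 = 3

3


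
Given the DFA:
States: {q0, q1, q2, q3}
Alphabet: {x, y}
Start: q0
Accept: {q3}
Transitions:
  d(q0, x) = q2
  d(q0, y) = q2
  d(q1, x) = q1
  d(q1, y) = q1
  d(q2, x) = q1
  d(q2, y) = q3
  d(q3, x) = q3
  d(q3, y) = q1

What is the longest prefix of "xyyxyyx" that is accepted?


Run the DFA, marking each prefix where the state is accepting:
  "" -> q0 [reject]
  "x" -> q2 [reject]
  "xy" -> q3 [accept]
  "xyy" -> q1 [reject]
  "xyyx" -> q1 [reject]
  "xyyxy" -> q1 [reject]
  "xyyxyy" -> q1 [reject]
  "xyyxyyx" -> q1 [reject]

"xy"


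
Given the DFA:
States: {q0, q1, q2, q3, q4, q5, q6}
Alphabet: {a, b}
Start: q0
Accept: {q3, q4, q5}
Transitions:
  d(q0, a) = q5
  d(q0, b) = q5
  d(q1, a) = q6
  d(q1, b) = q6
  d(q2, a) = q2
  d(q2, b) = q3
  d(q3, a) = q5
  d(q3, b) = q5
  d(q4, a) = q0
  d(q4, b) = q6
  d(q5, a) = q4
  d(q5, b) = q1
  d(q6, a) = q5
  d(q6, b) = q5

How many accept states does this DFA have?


Accept states listed: {q3, q4, q5}
Counting: q3(1) q4(2) q5(3)

3


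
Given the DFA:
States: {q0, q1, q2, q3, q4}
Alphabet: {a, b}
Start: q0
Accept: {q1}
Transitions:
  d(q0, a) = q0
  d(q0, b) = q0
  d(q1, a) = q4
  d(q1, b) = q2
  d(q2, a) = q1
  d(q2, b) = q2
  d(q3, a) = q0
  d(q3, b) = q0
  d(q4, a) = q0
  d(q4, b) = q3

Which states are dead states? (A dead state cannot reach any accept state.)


Forward reachability from each state:
  q0 -> reaches {q0}, no accept state (dead)
  q1 -> reaches accept state q1 (live)
  q2 -> reaches accept state q1 (live)
  q3 -> reaches {q0, q3}, no accept state (dead)
  q4 -> reaches {q0, q3, q4}, no accept state (dead)

{q0, q3, q4}


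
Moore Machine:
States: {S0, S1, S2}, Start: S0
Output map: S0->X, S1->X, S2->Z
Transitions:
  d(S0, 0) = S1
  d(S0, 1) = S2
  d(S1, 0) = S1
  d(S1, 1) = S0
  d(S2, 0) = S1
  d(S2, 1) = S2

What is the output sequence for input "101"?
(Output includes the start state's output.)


Start: S0 (output X)
  --1--> S2 (output Z)
  --0--> S1 (output X)
  --1--> S0 (output X)

"XZXX"


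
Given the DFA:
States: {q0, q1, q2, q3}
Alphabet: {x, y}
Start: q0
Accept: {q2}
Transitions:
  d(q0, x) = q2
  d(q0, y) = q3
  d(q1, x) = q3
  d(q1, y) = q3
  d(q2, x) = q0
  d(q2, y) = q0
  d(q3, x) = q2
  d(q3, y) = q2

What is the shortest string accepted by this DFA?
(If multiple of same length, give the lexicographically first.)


BFS by string length (lex-first path to each state shown):
  len 0: q0<-""
  len 1: q2<-"x", q3<-"y"
Found accept state at length 1.

"x"


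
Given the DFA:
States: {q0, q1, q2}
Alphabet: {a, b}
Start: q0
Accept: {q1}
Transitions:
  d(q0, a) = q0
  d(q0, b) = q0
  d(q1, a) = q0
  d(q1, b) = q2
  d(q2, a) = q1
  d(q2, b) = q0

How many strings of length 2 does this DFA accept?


Enumerating all length-2 strings:
  "aa" -> q0 [reject]
  "ab" -> q0 [reject]
  "ba" -> q0 [reject]
  "bb" -> q0 [reject]

0 out of 4


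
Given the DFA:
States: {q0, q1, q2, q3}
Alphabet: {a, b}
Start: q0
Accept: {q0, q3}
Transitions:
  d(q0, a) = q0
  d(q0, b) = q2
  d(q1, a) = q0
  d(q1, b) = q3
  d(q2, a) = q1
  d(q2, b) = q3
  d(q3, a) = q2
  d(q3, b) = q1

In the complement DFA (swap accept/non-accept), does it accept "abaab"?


Trace: q0 -> q0 -> q2 -> q1 -> q0 -> q2
Final: q2
Original accept: {q0, q3}
Complement: q2 is not in original accept

Yes, complement accepts (original rejects)


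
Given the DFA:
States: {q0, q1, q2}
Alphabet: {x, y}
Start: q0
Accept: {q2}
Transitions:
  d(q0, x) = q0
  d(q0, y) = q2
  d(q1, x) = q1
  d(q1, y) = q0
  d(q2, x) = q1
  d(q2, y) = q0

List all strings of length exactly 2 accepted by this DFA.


All strings of length 2: 4 total
Accepted: 1

"xy"


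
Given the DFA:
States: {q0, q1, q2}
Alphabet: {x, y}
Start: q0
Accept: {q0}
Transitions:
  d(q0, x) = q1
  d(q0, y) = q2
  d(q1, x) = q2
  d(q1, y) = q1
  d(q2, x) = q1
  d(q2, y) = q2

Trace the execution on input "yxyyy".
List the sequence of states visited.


Input: yxyyy
d(q0, y) = q2
d(q2, x) = q1
d(q1, y) = q1
d(q1, y) = q1
d(q1, y) = q1


q0 -> q2 -> q1 -> q1 -> q1 -> q1


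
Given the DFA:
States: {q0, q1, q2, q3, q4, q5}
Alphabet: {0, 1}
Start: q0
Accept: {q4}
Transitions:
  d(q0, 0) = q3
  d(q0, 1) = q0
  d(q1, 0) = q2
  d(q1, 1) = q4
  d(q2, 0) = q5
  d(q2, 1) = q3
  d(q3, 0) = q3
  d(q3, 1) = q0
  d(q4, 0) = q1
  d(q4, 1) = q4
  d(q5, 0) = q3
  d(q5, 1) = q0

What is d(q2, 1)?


Looking up transition d(q2, 1)

q3


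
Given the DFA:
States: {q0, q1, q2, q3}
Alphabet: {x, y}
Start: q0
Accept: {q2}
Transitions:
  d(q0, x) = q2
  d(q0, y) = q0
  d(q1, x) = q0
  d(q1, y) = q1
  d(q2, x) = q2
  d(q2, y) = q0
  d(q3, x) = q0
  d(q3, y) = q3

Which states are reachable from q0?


BFS from q0:
  layer 0: {q0}
  layer 1: {q2}

{q0, q2}
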